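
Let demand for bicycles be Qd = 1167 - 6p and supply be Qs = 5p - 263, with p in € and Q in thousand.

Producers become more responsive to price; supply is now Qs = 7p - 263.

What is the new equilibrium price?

Before the shock: 1167 - 6p = 5p - 263 ⇒ 1430 = 11p ⇒ p = 130, Q = 387.
The shock moves the curves to Qd = 1167 - 6p and Qs = 7p - 263.
Clearing the new market: 1167 - 6p = 7p - 263, so p = 110 and Q = 507.

110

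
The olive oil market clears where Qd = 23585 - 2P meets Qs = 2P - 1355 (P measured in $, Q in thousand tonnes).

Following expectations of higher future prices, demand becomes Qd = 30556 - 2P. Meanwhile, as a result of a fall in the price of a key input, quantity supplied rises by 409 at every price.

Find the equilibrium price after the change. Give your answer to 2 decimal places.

7875.50

Original equilibrium: 23585 - 2P = 2P - 1355 gives 24940 = 4P, so P = 6235 and Q = 11115.
After the shift, demand is Qd = 30556 - 2P and supply is Qs = 2P - 946.
Clearing the new market: 30556 - 2P = 2P - 946, so P = 7875.5 and Q = 14805.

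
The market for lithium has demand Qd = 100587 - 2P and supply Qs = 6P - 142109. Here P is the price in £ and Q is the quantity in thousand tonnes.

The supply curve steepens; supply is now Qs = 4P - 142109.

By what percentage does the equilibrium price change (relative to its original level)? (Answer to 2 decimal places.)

Before the shock: 100587 - 2P = 6P - 142109 ⇒ 242696 = 8P ⇒ P = 30337, Q = 39913.
After the shift, demand is Qd = 100587 - 2P and supply is Qs = 4P - 142109.
Equate the new curves: 100587 - 2P = 4P - 142109, giving 242696 = 6P, P = 121348/3 ≈ 40449.3333, Q = 59065/3 ≈ 19688.3333.
%ΔP = (40449.3333 − 30337) / 30337 × 100 = +33.33%.

+33.33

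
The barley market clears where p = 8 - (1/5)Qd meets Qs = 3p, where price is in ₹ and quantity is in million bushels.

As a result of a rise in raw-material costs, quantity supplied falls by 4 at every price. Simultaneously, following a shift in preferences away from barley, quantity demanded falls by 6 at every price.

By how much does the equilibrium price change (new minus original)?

-0.25

Original equilibrium: 40 - 5p = 3p gives 40 = 8p, so p = 5 and Q = 15.
The new curves are Qd = 34 - 5p (demand) and Qs = 3p - 4 (supply).
New equilibrium: 34 - 5p = 3p - 4 ⇒ 38 = 8p ⇒ p = 4.75, Q = 10.25.
Δp = 4.75 − 5 = -0.25.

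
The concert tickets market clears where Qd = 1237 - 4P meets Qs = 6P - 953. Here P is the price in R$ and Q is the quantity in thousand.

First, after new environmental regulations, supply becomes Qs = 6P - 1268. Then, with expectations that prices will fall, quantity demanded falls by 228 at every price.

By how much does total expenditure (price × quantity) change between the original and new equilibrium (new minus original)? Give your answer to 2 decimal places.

Solve the original market: 1237 - 4P = 6P - 953, hence P = 219 and Q = 361.
The shock moves the curves to Qd = 1009 - 4P and Qs = 6P - 1268.
Setting them equal: 1009 - 4P = 6P - 1268 → 2277 = 10P, so P = 227.7 and Q = 98.2.
Expenditure moves from 219×361 = 79059 to 227.7×98.2 = 22360.14; change = -56698.86.

-56698.86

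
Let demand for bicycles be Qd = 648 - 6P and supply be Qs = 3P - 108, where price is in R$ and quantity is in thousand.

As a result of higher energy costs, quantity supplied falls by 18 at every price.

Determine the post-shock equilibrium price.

Initially, 648 - 6P = 3P - 108, so 756 = 9P and P = 84, Q = 144.
The shock moves the curves to Qd = 648 - 6P and Qs = 3P - 126.
Setting them equal: 648 - 6P = 3P - 126 → 774 = 9P, so P = 86 and Q = 132.

86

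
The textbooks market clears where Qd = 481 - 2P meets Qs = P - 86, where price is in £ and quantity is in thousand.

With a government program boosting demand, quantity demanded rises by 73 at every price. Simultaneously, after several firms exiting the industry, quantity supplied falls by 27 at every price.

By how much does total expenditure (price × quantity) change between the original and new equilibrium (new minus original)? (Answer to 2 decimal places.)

+4841.44

Original equilibrium: 481 - 2P = P - 86 gives 567 = 3P, so P = 189 and Q = 103.
The new curves are Qd = 554 - 2P (demand) and Qs = P - 113 (supply).
New equilibrium: 554 - 2P = P - 113 ⇒ 667 = 3P ⇒ P = 667/3 ≈ 222.3333, Q = 328/3 ≈ 109.3333.
Expenditure moves from 189×103 = 19467 to 222.3333×109.3333 = 24308.4444; change = +4841.44.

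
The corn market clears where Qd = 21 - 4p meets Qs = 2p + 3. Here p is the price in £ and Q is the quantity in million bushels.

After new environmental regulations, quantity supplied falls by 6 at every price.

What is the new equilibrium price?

Before the shock: 21 - 4p = 2p + 3 ⇒ 18 = 6p ⇒ p = 3, Q = 9.
With the change applied: demand Qd = 21 - 4p, supply Qs = 2p - 3.
Clearing the new market: 21 - 4p = 2p - 3, so p = 4 and Q = 5.

4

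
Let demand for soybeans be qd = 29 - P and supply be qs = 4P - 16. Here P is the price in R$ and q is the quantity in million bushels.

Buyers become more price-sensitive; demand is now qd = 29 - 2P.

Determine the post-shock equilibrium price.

7.5

Solve the original market: 29 - P = 4P - 16, hence P = 9 and q = 20.
With the change applied: demand qd = 29 - 2P, supply qs = 4P - 16.
Clearing the new market: 29 - 2P = 4P - 16, so P = 7.5 and q = 14.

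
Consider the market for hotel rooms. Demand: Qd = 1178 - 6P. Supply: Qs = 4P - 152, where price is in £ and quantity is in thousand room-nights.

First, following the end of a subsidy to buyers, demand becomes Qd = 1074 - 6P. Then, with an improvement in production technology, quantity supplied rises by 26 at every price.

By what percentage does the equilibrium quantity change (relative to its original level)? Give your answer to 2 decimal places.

-6.84

Initially, 1178 - 6P = 4P - 152, so 1330 = 10P and P = 133, Q = 380.
With the change applied: demand Qd = 1074 - 6P, supply Qs = 4P - 126.
New equilibrium: 1074 - 6P = 4P - 126 ⇒ 1200 = 10P ⇒ P = 120, Q = 354.
%ΔQ = (354 − 380) / 380 × 100 = -6.84%.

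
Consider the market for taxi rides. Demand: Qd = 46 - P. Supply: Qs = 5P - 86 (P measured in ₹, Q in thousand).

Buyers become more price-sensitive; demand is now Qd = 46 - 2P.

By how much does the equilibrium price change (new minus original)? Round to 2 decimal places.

-3.14

Original equilibrium: 46 - P = 5P - 86 gives 132 = 6P, so P = 22 and Q = 24.
After the shift, demand is Qd = 46 - 2P and supply is Qs = 5P - 86.
Clearing the new market: 46 - 2P = 5P - 86, so P = 132/7 ≈ 18.8571 and Q = 58/7 ≈ 8.2857.
ΔP = 18.8571 − 22 = -3.14.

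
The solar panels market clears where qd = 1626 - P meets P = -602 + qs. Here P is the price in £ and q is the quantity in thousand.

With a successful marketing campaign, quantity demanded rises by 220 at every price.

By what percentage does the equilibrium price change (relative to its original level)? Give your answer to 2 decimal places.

+21.48

Original equilibrium: 1626 - P = P + 602 gives 1024 = 2P, so P = 512 and q = 1114.
The new curves are qd = 1846 - P (demand) and qs = P + 602 (supply).
Equate the new curves: 1846 - P = P + 602, giving 1244 = 2P, P = 622, q = 1224.
%ΔP = (622 − 512) / 512 × 100 = +21.48%.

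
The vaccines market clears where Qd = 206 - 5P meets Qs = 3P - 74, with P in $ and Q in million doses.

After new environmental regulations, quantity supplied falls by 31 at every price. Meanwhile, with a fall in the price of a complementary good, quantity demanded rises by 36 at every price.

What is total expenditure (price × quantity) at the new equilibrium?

1089.796875

Solve the original market: 206 - 5P = 3P - 74, hence P = 35 and Q = 31.
The shock moves the curves to Qd = 242 - 5P and Qs = 3P - 105.
Clearing the new market: 242 - 5P = 3P - 105, so P = 43.375 and Q = 25.125.
New expenditure = 43.375 × 25.125 = 1089.796875.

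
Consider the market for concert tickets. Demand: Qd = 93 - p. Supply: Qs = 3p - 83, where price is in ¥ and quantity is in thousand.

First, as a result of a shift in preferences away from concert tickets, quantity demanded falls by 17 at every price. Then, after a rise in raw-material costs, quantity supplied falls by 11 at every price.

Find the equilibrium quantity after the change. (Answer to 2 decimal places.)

Original equilibrium: 93 - p = 3p - 83 gives 176 = 4p, so p = 44 and Q = 49.
The shock moves the curves to Qd = 76 - p and Qs = 3p - 94.
Equate the new curves: 76 - p = 3p - 94, giving 170 = 4p, p = 42.5, Q = 33.5.

33.50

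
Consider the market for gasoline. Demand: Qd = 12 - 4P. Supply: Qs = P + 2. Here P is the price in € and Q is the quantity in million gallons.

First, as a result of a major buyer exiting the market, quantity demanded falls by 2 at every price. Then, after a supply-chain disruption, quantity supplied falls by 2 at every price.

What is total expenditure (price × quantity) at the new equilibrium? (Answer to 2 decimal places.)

4.00

Initially, 12 - 4P = P + 2, so 10 = 5P and P = 2, Q = 4.
With the change applied: demand Qd = 10 - 4P, supply Qs = P.
New equilibrium: 10 - 4P = P ⇒ 10 = 5P ⇒ P = 2, Q = 2.
New expenditure = 2 × 2 = 4.00.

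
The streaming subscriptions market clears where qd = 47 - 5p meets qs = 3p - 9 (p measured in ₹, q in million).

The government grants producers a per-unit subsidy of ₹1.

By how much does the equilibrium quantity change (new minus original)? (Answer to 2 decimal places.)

+1.88

Before the shock: 47 - 5p = 3p - 9 ⇒ 56 = 8p ⇒ p = 7, q = 12.
Since sellers receive the price plus the subsidy, the effective supply curve becomes qs = 3p - 6.
Equate the new curves: 47 - 5p = 3p - 6, giving 53 = 8p, p = 6.625, q = 13.875.
Δq = 13.875 − 12 = +1.88.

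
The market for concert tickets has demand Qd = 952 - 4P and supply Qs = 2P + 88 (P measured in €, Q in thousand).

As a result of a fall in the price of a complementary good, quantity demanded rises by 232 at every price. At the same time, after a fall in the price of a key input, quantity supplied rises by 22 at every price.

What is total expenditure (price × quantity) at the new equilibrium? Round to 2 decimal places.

83772.00

Original equilibrium: 952 - 4P = 2P + 88 gives 864 = 6P, so P = 144 and Q = 376.
After the shift, demand is Qd = 1184 - 4P and supply is Qs = 2P + 110.
Equate the new curves: 1184 - 4P = 2P + 110, giving 1074 = 6P, P = 179, Q = 468.
New expenditure = 179 × 468 = 83772.00.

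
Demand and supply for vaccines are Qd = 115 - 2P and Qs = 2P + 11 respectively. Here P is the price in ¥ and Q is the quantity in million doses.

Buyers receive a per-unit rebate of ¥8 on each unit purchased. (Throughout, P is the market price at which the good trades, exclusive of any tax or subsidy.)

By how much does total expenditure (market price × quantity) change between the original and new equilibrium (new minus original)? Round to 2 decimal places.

Solve the original market: 115 - 2P = 2P + 11, hence P = 26 and Q = 63.
Since buyers' out-of-pocket price is the market price minus the rebate, the effective demand curve becomes Qd = 131 - 2P.
Clearing the new market: 131 - 2P = 2P + 11, so P = 30 and Q = 71.
Expenditure moves from 26×63 = 1638 to 30×71 = 2130; change = +492.00.

+492.00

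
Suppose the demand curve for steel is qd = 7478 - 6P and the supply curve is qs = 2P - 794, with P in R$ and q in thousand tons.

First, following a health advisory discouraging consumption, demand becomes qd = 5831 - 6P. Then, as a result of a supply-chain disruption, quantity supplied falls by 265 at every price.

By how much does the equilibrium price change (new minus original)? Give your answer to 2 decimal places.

Original equilibrium: 7478 - 6P = 2P - 794 gives 8272 = 8P, so P = 1034 and q = 1274.
With the change applied: demand qd = 5831 - 6P, supply qs = 2P - 1059.
Clearing the new market: 5831 - 6P = 2P - 1059, so P = 861.25 and q = 663.5.
ΔP = 861.25 − 1034 = -172.75.

-172.75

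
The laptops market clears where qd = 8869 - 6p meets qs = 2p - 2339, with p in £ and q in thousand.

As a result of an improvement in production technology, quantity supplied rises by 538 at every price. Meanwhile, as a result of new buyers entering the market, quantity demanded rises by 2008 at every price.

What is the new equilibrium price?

Before the shock: 8869 - 6p = 2p - 2339 ⇒ 11208 = 8p ⇒ p = 1401, q = 463.
With the change applied: demand qd = 10877 - 6p, supply qs = 2p - 1801.
Equate the new curves: 10877 - 6p = 2p - 1801, giving 12678 = 8p, p = 1584.75, q = 1368.5.

1584.75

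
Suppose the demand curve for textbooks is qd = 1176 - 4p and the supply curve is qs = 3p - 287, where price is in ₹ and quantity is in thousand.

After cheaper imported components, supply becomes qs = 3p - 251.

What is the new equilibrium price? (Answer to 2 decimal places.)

Initially, 1176 - 4p = 3p - 287, so 1463 = 7p and p = 209, q = 340.
The new curves are qd = 1176 - 4p (demand) and qs = 3p - 251 (supply).
New equilibrium: 1176 - 4p = 3p - 251 ⇒ 1427 = 7p ⇒ p = 1427/7 ≈ 203.8571, q = 2524/7 ≈ 360.5714.

203.86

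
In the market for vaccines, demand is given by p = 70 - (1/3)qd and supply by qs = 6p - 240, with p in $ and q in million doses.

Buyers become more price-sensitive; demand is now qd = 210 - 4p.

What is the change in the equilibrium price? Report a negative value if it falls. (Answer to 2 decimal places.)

Original equilibrium: 210 - 3p = 6p - 240 gives 450 = 9p, so p = 50 and q = 60.
With the change applied: demand qd = 210 - 4p, supply qs = 6p - 240.
New equilibrium: 210 - 4p = 6p - 240 ⇒ 450 = 10p ⇒ p = 45, q = 30.
Δp = 45 − 50 = -5.00.

-5.00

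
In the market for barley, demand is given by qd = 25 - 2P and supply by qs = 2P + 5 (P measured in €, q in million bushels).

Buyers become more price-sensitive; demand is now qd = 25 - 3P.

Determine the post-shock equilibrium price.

4

Before the shock: 25 - 2P = 2P + 5 ⇒ 20 = 4P ⇒ P = 5, q = 15.
The shock moves the curves to qd = 25 - 3P and qs = 2P + 5.
New equilibrium: 25 - 3P = 2P + 5 ⇒ 20 = 5P ⇒ P = 4, q = 13.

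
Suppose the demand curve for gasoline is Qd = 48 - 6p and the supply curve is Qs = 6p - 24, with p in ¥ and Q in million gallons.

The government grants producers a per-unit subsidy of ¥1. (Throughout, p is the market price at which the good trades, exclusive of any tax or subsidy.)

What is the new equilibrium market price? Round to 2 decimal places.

5.50

Before the shock: 48 - 6p = 6p - 24 ⇒ 72 = 12p ⇒ p = 6, Q = 12.
Since sellers receive the price plus the subsidy, the effective supply curve becomes Qs = 6p - 18.
New equilibrium: 48 - 6p = 6p - 18 ⇒ 66 = 12p ⇒ p = 5.5, Q = 15.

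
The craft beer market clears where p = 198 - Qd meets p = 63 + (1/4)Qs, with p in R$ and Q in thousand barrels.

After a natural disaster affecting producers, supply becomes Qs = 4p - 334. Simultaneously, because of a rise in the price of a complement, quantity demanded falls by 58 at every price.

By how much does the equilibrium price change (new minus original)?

Before the shock: 198 - p = 4p - 252 ⇒ 450 = 5p ⇒ p = 90, Q = 108.
With the change applied: demand Qd = 140 - p, supply Qs = 4p - 334.
Equate the new curves: 140 - p = 4p - 334, giving 474 = 5p, p = 94.8, Q = 45.2.
Δp = 94.8 − 90 = +4.8.

+4.8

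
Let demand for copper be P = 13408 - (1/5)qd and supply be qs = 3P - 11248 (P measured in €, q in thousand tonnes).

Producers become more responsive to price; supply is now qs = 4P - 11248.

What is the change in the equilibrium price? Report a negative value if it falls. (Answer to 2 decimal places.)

-1087.33

Original equilibrium: 67040 - 5P = 3P - 11248 gives 78288 = 8P, so P = 9786 and q = 18110.
The new curves are qd = 67040 - 5P (demand) and qs = 4P - 11248 (supply).
Equate the new curves: 67040 - 5P = 4P - 11248, giving 78288 = 9P, P = 26096/3 ≈ 8698.6667, q = 70640/3 ≈ 23546.6667.
ΔP = 8698.6667 − 9786 = -1087.33.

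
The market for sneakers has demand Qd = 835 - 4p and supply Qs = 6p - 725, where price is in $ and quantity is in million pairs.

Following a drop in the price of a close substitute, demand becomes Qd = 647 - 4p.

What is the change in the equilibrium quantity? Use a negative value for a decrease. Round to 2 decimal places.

Solve the original market: 835 - 4p = 6p - 725, hence p = 156 and Q = 211.
The new curves are Qd = 647 - 4p (demand) and Qs = 6p - 725 (supply).
Equate the new curves: 647 - 4p = 6p - 725, giving 1372 = 10p, p = 137.2, Q = 98.2.
ΔQ = 98.2 − 211 = -112.80.

-112.80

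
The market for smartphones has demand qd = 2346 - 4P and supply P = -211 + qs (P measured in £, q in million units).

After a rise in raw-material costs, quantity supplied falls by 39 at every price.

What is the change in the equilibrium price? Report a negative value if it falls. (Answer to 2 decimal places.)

Original equilibrium: 2346 - 4P = P + 211 gives 2135 = 5P, so P = 427 and q = 638.
With the change applied: demand qd = 2346 - 4P, supply qs = P + 172.
Equate the new curves: 2346 - 4P = P + 172, giving 2174 = 5P, P = 434.8, q = 606.8.
ΔP = 434.8 − 427 = +7.80.

+7.80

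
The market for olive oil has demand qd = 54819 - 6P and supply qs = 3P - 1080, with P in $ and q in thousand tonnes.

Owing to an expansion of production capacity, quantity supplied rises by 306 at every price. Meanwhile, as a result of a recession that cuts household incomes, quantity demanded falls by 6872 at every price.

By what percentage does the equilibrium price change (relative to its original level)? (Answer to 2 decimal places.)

Solve the original market: 54819 - 6P = 3P - 1080, hence P = 6211 and q = 17553.
After the shift, demand is qd = 47947 - 6P and supply is qs = 3P - 774.
New equilibrium: 47947 - 6P = 3P - 774 ⇒ 48721 = 9P ⇒ P = 48721/9 ≈ 5413.4444, q = 46399/3 ≈ 15466.3333.
%ΔP = (5413.4444 − 6211) / 6211 × 100 = -12.84%.

-12.84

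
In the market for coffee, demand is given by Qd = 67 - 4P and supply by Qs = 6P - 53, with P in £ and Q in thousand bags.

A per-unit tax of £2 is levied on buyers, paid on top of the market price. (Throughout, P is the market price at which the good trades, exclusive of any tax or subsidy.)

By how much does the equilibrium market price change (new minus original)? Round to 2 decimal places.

-0.80

Initially, 67 - 4P = 6P - 53, so 120 = 10P and P = 12, Q = 19.
Since buyers pay the price plus the tax, the effective demand curve becomes Qd = 59 - 4P.
Setting them equal: 59 - 4P = 6P - 53 → 112 = 10P, so P = 11.2 and Q = 14.2.
ΔP = 11.2 − 12 = -0.80.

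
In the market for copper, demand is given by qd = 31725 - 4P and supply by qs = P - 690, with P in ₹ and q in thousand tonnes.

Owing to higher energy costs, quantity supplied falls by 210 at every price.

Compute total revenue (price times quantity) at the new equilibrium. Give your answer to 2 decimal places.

Before the shock: 31725 - 4P = P - 690 ⇒ 32415 = 5P ⇒ P = 6483, q = 5793.
With the change applied: demand qd = 31725 - 4P, supply qs = P - 900.
New equilibrium: 31725 - 4P = P - 900 ⇒ 32625 = 5P ⇒ P = 6525, q = 5625.
New expenditure = 6525 × 5625 = 36703125.00.

36703125.00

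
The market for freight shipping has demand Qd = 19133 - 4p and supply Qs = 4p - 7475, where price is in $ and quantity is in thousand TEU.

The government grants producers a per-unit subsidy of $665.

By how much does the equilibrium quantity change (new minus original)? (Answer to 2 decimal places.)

Solve the original market: 19133 - 4p = 4p - 7475, hence p = 3326 and Q = 5829.
Since sellers receive the price plus the subsidy, the effective supply curve becomes Qs = 4p - 4815.
Equate the new curves: 19133 - 4p = 4p - 4815, giving 23948 = 8p, p = 2993.5, Q = 7159.
ΔQ = 7159 − 5829 = +1330.00.

+1330.00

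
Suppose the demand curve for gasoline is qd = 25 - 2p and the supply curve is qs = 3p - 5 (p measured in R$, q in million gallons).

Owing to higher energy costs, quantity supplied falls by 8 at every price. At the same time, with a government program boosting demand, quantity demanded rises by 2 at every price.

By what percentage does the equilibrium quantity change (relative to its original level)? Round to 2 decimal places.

-15.38

Original equilibrium: 25 - 2p = 3p - 5 gives 30 = 5p, so p = 6 and q = 13.
With the change applied: demand qd = 27 - 2p, supply qs = 3p - 13.
New equilibrium: 27 - 2p = 3p - 13 ⇒ 40 = 5p ⇒ p = 8, q = 11.
%Δq = (11 − 13) / 13 × 100 = -15.38%.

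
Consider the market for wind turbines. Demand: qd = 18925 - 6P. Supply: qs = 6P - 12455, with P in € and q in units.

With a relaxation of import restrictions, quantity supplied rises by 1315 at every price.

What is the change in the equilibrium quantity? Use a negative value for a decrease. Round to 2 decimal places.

+657.50

Solve the original market: 18925 - 6P = 6P - 12455, hence P = 2615 and q = 3235.
The shock moves the curves to qd = 18925 - 6P and qs = 6P - 11140.
Setting them equal: 18925 - 6P = 6P - 11140 → 30065 = 12P, so P = 30065/12 ≈ 2505.4167 and q = 3892.5.
Δq = 3892.5 − 3235 = +657.50.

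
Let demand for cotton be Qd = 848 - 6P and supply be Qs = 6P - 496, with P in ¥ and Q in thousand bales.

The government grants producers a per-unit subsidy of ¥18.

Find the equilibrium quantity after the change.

Initially, 848 - 6P = 6P - 496, so 1344 = 12P and P = 112, Q = 176.
Since sellers receive the price plus the subsidy, the effective supply curve becomes Qs = 6P - 388.
Setting them equal: 848 - 6P = 6P - 388 → 1236 = 12P, so P = 103 and Q = 230.

230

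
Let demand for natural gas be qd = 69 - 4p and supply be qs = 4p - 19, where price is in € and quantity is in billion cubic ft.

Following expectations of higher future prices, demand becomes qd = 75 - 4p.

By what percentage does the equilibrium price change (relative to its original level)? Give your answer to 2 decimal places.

+6.82

Before the shock: 69 - 4p = 4p - 19 ⇒ 88 = 8p ⇒ p = 11, q = 25.
With the change applied: demand qd = 75 - 4p, supply qs = 4p - 19.
New equilibrium: 75 - 4p = 4p - 19 ⇒ 94 = 8p ⇒ p = 11.75, q = 28.
%Δp = (11.75 − 11) / 11 × 100 = +6.82%.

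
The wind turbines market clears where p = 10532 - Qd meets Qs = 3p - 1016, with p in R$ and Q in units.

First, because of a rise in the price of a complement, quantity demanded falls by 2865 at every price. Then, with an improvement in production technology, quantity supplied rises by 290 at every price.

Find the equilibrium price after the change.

2098.25

Original equilibrium: 10532 - p = 3p - 1016 gives 11548 = 4p, so p = 2887 and Q = 7645.
After the shift, demand is Qd = 7667 - p and supply is Qs = 3p - 726.
Clearing the new market: 7667 - p = 3p - 726, so p = 2098.25 and Q = 5568.75.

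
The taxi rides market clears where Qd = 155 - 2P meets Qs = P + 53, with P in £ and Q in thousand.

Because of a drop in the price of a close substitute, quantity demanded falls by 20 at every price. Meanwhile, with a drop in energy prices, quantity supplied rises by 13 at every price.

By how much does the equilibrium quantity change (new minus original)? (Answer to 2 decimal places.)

+2.00

Solve the original market: 155 - 2P = P + 53, hence P = 34 and Q = 87.
After the shift, demand is Qd = 135 - 2P and supply is Qs = P + 66.
Clearing the new market: 135 - 2P = P + 66, so P = 23 and Q = 89.
ΔQ = 89 − 87 = +2.00.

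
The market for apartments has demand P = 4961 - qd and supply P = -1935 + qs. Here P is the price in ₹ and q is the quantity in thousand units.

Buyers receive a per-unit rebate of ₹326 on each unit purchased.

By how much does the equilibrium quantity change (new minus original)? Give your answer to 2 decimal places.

+163.00

Solve the original market: 4961 - P = P + 1935, hence P = 1513 and q = 3448.
Since buyers' out-of-pocket price is the market price minus the rebate, the effective demand curve becomes qd = 5287 - P.
New equilibrium: 5287 - P = P + 1935 ⇒ 3352 = 2P ⇒ P = 1676, q = 3611.
Δq = 3611 − 3448 = +163.00.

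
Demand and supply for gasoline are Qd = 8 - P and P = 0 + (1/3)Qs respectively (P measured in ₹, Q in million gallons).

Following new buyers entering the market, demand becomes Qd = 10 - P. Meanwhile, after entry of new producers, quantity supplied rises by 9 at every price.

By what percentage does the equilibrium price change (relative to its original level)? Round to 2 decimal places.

Original equilibrium: 8 - P = 3P gives 8 = 4P, so P = 2 and Q = 6.
The shock moves the curves to Qd = 10 - P and Qs = 3P + 9.
Equate the new curves: 10 - P = 3P + 9, giving 1 = 4P, P = 0.25, Q = 9.75.
%ΔP = (0.25 − 2) / 2 × 100 = -87.50%.

-87.50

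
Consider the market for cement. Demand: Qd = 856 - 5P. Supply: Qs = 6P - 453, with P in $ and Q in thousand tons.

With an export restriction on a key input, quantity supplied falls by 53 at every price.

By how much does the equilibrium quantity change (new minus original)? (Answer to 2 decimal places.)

Before the shock: 856 - 5P = 6P - 453 ⇒ 1309 = 11P ⇒ P = 119, Q = 261.
The new curves are Qd = 856 - 5P (demand) and Qs = 6P - 506 (supply).
Setting them equal: 856 - 5P = 6P - 506 → 1362 = 11P, so P = 1362/11 ≈ 123.8182 and Q = 2606/11 ≈ 236.9091.
ΔQ = 236.9091 − 261 = -24.09.

-24.09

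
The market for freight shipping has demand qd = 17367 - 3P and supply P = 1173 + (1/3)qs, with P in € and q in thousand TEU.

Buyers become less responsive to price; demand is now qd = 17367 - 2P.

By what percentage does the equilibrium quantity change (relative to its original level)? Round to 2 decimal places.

Original equilibrium: 17367 - 3P = 3P - 3519 gives 20886 = 6P, so P = 3481 and q = 6924.
With the change applied: demand qd = 17367 - 2P, supply qs = 3P - 3519.
New equilibrium: 17367 - 2P = 3P - 3519 ⇒ 20886 = 5P ⇒ P = 4177.2, q = 9012.6.
%Δq = (9012.6 − 6924) / 6924 × 100 = +30.16%.

+30.16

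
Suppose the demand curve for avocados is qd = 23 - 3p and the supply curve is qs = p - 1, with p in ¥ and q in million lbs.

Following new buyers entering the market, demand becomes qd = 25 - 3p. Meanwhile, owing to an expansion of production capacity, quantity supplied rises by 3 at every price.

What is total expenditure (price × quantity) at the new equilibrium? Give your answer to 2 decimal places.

Initially, 23 - 3p = p - 1, so 24 = 4p and p = 6, q = 5.
After the shift, demand is qd = 25 - 3p and supply is qs = p + 2.
New equilibrium: 25 - 3p = p + 2 ⇒ 23 = 4p ⇒ p = 5.75, q = 7.75.
New expenditure = 5.75 × 7.75 = 44.56.

44.56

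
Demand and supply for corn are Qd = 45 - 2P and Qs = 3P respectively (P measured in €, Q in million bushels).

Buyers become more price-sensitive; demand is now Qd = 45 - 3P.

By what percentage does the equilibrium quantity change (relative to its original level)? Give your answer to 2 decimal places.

-16.67

Before the shock: 45 - 2P = 3P ⇒ 45 = 5P ⇒ P = 9, Q = 27.
After the shift, demand is Qd = 45 - 3P and supply is Qs = 3P.
Setting them equal: 45 - 3P = 3P → 45 = 6P, so P = 7.5 and Q = 22.5.
%ΔQ = (22.5 − 27) / 27 × 100 = -16.67%.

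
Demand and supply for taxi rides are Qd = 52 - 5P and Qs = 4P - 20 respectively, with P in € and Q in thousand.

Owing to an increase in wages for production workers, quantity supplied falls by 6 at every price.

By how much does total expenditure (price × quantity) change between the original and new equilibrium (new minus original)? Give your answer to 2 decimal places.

Original equilibrium: 52 - 5P = 4P - 20 gives 72 = 9P, so P = 8 and Q = 12.
After the shift, demand is Qd = 52 - 5P and supply is Qs = 4P - 26.
Equate the new curves: 52 - 5P = 4P - 26, giving 78 = 9P, P = 26/3 ≈ 8.6667, Q = 26/3 ≈ 8.6667.
Expenditure moves from 8×12 = 96 to 8.6667×8.6667 = 75.1111; change = -20.89.

-20.89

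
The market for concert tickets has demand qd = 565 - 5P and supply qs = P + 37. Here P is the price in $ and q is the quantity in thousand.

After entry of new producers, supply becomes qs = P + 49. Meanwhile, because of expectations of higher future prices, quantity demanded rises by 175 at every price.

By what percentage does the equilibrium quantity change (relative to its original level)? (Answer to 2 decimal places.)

Initially, 565 - 5P = P + 37, so 528 = 6P and P = 88, q = 125.
With the change applied: demand qd = 740 - 5P, supply qs = P + 49.
Setting them equal: 740 - 5P = P + 49 → 691 = 6P, so P = 691/6 ≈ 115.1667 and q = 985/6 ≈ 164.1667.
%Δq = (164.1667 − 125) / 125 × 100 = +31.33%.

+31.33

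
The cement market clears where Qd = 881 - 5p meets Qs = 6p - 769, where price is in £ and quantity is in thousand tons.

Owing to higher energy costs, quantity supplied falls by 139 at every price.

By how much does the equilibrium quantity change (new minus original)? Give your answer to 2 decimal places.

Solve the original market: 881 - 5p = 6p - 769, hence p = 150 and Q = 131.
With the change applied: demand Qd = 881 - 5p, supply Qs = 6p - 908.
Equate the new curves: 881 - 5p = 6p - 908, giving 1789 = 11p, p = 1789/11 ≈ 162.6364, Q = 746/11 ≈ 67.8182.
ΔQ = 67.8182 − 131 = -63.18.

-63.18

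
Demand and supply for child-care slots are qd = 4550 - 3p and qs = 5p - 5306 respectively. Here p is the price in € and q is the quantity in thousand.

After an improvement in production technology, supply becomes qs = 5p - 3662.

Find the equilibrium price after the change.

1026.5

Initially, 4550 - 3p = 5p - 5306, so 9856 = 8p and p = 1232, q = 854.
With the change applied: demand qd = 4550 - 3p, supply qs = 5p - 3662.
Equate the new curves: 4550 - 3p = 5p - 3662, giving 8212 = 8p, p = 1026.5, q = 1470.5.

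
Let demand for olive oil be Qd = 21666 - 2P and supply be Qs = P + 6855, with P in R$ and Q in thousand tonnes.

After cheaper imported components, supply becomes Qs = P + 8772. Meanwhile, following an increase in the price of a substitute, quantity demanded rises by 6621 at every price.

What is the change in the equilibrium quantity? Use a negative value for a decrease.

+3485

Initially, 21666 - 2P = P + 6855, so 14811 = 3P and P = 4937, Q = 11792.
After the shift, demand is Qd = 28287 - 2P and supply is Qs = P + 8772.
Setting them equal: 28287 - 2P = P + 8772 → 19515 = 3P, so P = 6505 and Q = 15277.
ΔQ = 15277 − 11792 = +3485.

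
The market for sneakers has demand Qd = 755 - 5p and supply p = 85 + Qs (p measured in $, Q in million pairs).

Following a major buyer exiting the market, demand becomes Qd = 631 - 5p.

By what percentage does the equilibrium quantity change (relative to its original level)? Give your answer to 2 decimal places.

Before the shock: 755 - 5p = p - 85 ⇒ 840 = 6p ⇒ p = 140, Q = 55.
The shock moves the curves to Qd = 631 - 5p and Qs = p - 85.
Equate the new curves: 631 - 5p = p - 85, giving 716 = 6p, p = 358/3 ≈ 119.3333, Q = 103/3 ≈ 34.3333.
%ΔQ = (34.3333 − 55) / 55 × 100 = -37.58%.

-37.58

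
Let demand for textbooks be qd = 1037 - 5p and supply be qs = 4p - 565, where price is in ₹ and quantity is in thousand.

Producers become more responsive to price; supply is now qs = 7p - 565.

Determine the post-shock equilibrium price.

Initially, 1037 - 5p = 4p - 565, so 1602 = 9p and p = 178, q = 147.
The new curves are qd = 1037 - 5p (demand) and qs = 7p - 565 (supply).
Setting them equal: 1037 - 5p = 7p - 565 → 1602 = 12p, so p = 133.5 and q = 369.5.

133.5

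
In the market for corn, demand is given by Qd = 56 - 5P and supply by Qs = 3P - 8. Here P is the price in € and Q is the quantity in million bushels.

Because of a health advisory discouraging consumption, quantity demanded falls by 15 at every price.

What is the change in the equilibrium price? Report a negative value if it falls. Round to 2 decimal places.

Solve the original market: 56 - 5P = 3P - 8, hence P = 8 and Q = 16.
The new curves are Qd = 41 - 5P (demand) and Qs = 3P - 8 (supply).
Clearing the new market: 41 - 5P = 3P - 8, so P = 6.125 and Q = 10.375.
ΔP = 6.125 − 8 = -1.88.

-1.88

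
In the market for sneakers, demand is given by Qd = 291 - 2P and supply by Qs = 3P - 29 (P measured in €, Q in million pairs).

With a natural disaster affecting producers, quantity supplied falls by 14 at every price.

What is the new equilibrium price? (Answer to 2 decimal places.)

Solve the original market: 291 - 2P = 3P - 29, hence P = 64 and Q = 163.
With the change applied: demand Qd = 291 - 2P, supply Qs = 3P - 43.
Setting them equal: 291 - 2P = 3P - 43 → 334 = 5P, so P = 66.8 and Q = 157.4.

66.80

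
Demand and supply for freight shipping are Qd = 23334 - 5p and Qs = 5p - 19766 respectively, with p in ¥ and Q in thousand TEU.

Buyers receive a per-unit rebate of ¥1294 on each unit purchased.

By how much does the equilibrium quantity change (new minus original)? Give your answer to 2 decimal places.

Initially, 23334 - 5p = 5p - 19766, so 43100 = 10p and p = 4310, Q = 1784.
Since buyers' out-of-pocket price is the market price minus the rebate, the effective demand curve becomes Qd = 29804 - 5p.
Equate the new curves: 29804 - 5p = 5p - 19766, giving 49570 = 10p, p = 4957, Q = 5019.
ΔQ = 5019 − 1784 = +3235.00.

+3235.00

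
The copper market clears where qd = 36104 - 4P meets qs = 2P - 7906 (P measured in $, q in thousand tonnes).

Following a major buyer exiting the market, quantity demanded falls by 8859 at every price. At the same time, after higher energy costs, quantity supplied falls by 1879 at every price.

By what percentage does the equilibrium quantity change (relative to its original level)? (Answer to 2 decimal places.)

Initially, 36104 - 4P = 2P - 7906, so 44010 = 6P and P = 7335, q = 6764.
With the change applied: demand qd = 27245 - 4P, supply qs = 2P - 9785.
Setting them equal: 27245 - 4P = 2P - 9785 → 37030 = 6P, so P = 18515/3 ≈ 6171.6667 and q = 7675/3 ≈ 2558.3333.
%Δq = (2558.3333 − 6764) / 6764 × 100 = -62.18%.

-62.18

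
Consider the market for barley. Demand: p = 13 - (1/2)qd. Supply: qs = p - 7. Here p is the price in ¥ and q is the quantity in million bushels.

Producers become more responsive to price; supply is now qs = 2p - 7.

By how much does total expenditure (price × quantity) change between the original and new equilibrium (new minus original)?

Original equilibrium: 26 - 2p = p - 7 gives 33 = 3p, so p = 11 and q = 4.
The new curves are qd = 26 - 2p (demand) and qs = 2p - 7 (supply).
Equate the new curves: 26 - 2p = 2p - 7, giving 33 = 4p, p = 8.25, q = 9.5.
Expenditure moves from 11×4 = 44 to 8.25×9.5 = 78.375; change = +34.375.

+34.375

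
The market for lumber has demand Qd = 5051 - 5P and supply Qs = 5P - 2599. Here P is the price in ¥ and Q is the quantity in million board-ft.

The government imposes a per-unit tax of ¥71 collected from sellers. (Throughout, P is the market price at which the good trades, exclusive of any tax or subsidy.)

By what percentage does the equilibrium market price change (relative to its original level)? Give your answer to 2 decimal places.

+4.64

Solve the original market: 5051 - 5P = 5P - 2599, hence P = 765 and Q = 1226.
Since sellers keep the price net of the tax, the effective supply curve becomes Qs = 5P - 2954.
Setting them equal: 5051 - 5P = 5P - 2954 → 8005 = 10P, so P = 800.5 and Q = 1048.5.
%ΔP = (800.5 − 765) / 765 × 100 = +4.64%.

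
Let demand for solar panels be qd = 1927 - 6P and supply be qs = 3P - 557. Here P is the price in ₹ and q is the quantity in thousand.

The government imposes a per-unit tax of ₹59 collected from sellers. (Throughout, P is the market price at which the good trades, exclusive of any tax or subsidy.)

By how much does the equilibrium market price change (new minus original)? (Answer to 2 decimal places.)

Solve the original market: 1927 - 6P = 3P - 557, hence P = 276 and q = 271.
Since sellers keep the price net of the tax, the effective supply curve becomes qs = 3P - 734.
Setting them equal: 1927 - 6P = 3P - 734 → 2661 = 9P, so P = 887/3 ≈ 295.6667 and q = 153.
ΔP = 295.6667 − 276 = +19.67.

+19.67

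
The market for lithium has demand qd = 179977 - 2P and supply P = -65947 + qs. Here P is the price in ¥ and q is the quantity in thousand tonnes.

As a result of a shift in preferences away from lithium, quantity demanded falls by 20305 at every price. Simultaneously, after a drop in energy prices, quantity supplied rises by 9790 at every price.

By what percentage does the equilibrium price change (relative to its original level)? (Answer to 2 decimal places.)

-26.39

Initially, 179977 - 2P = P + 65947, so 114030 = 3P and P = 38010, q = 103957.
The shock moves the curves to qd = 159672 - 2P and qs = P + 75737.
Clearing the new market: 159672 - 2P = P + 75737, so P = 83935/3 ≈ 27978.3333 and q = 311146/3 ≈ 103715.3333.
%ΔP = (27978.3333 − 38010) / 38010 × 100 = -26.39%.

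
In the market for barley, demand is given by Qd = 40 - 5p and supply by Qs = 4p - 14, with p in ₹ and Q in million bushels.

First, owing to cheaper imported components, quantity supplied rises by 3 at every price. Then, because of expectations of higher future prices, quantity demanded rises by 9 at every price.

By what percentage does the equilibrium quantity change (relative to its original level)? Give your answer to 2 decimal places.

+56.67

Initially, 40 - 5p = 4p - 14, so 54 = 9p and p = 6, Q = 10.
With the change applied: demand Qd = 49 - 5p, supply Qs = 4p - 11.
Equate the new curves: 49 - 5p = 4p - 11, giving 60 = 9p, p = 20/3 ≈ 6.6667, Q = 47/3 ≈ 15.6667.
%ΔQ = (15.6667 − 10) / 10 × 100 = +56.67%.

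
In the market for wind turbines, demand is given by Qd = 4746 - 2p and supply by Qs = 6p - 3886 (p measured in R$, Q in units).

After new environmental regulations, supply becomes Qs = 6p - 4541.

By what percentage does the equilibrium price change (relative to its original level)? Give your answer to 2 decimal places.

+7.59

Before the shock: 4746 - 2p = 6p - 3886 ⇒ 8632 = 8p ⇒ p = 1079, Q = 2588.
After the shift, demand is Qd = 4746 - 2p and supply is Qs = 6p - 4541.
Equate the new curves: 4746 - 2p = 6p - 4541, giving 9287 = 8p, p = 1160.875, Q = 2424.25.
%Δp = (1160.875 − 1079) / 1079 × 100 = +7.59%.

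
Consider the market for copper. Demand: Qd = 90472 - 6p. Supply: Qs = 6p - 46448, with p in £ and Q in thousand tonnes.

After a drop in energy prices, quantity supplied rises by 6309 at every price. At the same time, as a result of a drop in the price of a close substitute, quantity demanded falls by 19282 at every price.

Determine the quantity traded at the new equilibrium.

15525.5

Initially, 90472 - 6p = 6p - 46448, so 136920 = 12p and p = 11410, Q = 22012.
The shock moves the curves to Qd = 71190 - 6p and Qs = 6p - 40139.
Clearing the new market: 71190 - 6p = 6p - 40139, so p = 111329/12 ≈ 9277.4167 and Q = 15525.5.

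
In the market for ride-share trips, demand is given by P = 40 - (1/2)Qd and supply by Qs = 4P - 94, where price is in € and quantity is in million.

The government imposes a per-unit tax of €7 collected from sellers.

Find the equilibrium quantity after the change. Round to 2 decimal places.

12.67

Solve the original market: 80 - 2P = 4P - 94, hence P = 29 and Q = 22.
Since sellers keep the price net of the tax, the effective supply curve becomes Qs = 4P - 122.
New equilibrium: 80 - 2P = 4P - 122 ⇒ 202 = 6P ⇒ P = 101/3 ≈ 33.6667, Q = 38/3 ≈ 12.6667.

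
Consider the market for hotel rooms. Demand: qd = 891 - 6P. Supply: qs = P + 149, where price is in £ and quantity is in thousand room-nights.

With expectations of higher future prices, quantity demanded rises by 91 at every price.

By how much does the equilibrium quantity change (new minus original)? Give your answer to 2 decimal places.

Original equilibrium: 891 - 6P = P + 149 gives 742 = 7P, so P = 106 and q = 255.
The new curves are qd = 982 - 6P (demand) and qs = P + 149 (supply).
Clearing the new market: 982 - 6P = P + 149, so P = 119 and q = 268.
Δq = 268 − 255 = +13.00.

+13.00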